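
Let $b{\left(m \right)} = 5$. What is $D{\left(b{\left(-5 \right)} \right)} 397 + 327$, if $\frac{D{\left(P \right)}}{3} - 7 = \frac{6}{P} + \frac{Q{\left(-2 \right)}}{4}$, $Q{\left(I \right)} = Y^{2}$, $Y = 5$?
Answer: $\frac{350739}{20} \approx 17537.0$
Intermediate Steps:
$Q{\left(I \right)} = 25$ ($Q{\left(I \right)} = 5^{2} = 25$)
$D{\left(P \right)} = \frac{159}{4} + \frac{18}{P}$ ($D{\left(P \right)} = 21 + 3 \left(\frac{6}{P} + \frac{25}{4}\right) = 21 + 3 \left(\frac{25}{4} + \frac{6}{P}\right) = 21 + \left(\frac{75}{4} + \frac{18}{P}\right) = \frac{159}{4} + \frac{18}{P}$)
$D{\left(b{\left(-5 \right)} \right)} 397 + 327 = \left(\frac{159}{4} + \frac{18}{5}\right) 397 + 327 = \frac{867}{20} \cdot 397 + 327 = \frac{344199}{20} + 327 = \frac{350739}{20}$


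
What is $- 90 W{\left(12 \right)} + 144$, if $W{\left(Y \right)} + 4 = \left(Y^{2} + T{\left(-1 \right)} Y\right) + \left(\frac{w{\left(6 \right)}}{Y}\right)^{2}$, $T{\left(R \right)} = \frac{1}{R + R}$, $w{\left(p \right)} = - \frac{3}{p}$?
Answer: $- \frac{381317}{32} \approx -11916.0$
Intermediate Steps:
$T{\left(R \right)} = \frac{1}{2 R}$
$W{\left(Y \right)} = -4 + Y^{2} - \frac{Y}{2} + \frac{1}{4 Y^{2}}$ ($W{\left(Y \right)} = -4 + \left(\left(Y^{2} + \frac{1}{2 \left(-1\right)} Y\right) + \left(\frac{\left(-3\right) \frac{1}{6}}{Y}\right)^{2}\right) = -4 + \left(\left(Y^{2} + \frac{1}{2} \left(-1\right) Y\right) + \left(\frac{\left(-3\right) \frac{1}{6}}{Y}\right)^{2}\right) = -4 + \left(\left(Y^{2} - \frac{Y}{2}\right) + \left(- \frac{1}{2 Y}\right)^{2}\right) = -4 + \left(\left(Y^{2} - \frac{Y}{2}\right) + \frac{1}{4 Y^{2}}\right) = -4 + \left(Y^{2} - \frac{Y}{2} + \frac{1}{4 Y^{2}}\right) = -4 + Y^{2} - \frac{Y}{2} + \frac{1}{4 Y^{2}}$)
$- 90 W{\left(12 \right)} + 144 = - 90 \left(-4 + 12^{2} - 6 + \frac{1}{4 \cdot 144}\right) + 144 = - 90 \left(-4 + 144 - 6 + \frac{1}{4} \cdot \frac{1}{144}\right) + 144 = - 90 \left(-4 + 144 - 6 + \frac{1}{576}\right) + 144 = \left(-90\right) \frac{77185}{576} + 144 = - \frac{385925}{32} + 144 = - \frac{381317}{32}$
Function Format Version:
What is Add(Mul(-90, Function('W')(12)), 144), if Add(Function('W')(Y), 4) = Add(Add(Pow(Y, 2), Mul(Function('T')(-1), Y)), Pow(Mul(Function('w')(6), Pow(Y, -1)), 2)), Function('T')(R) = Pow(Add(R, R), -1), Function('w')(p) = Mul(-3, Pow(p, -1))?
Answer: Rational(-381317, 32) ≈ -11916.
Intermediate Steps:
Function('T')(R) = Mul(Rational(1, 2), Pow(R, -1)) (Function('T')(R) = Pow(Mul(2, R), -1) = Mul(Rational(1, 2), Pow(R, -1)))
Function('W')(Y) = Add(-4, Pow(Y, 2), Mul(Rational(-1, 2), Y), Mul(Rational(1, 4), Pow(Y, -2))) (Function('W')(Y) = Add(-4, Add(Add(Pow(Y, 2), Mul(Mul(Rational(1, 2), Pow(-1, -1)), Y)), Pow(Mul(Mul(-3, Pow(6, -1)), Pow(Y, -1)), 2))) = Add(-4, Add(Add(Pow(Y, 2), Mul(Mul(Rational(1, 2), -1), Y)), Pow(Mul(Mul(-3, Rational(1, 6)), Pow(Y, -1)), 2))) = Add(-4, Add(Add(Pow(Y, 2), Mul(Rational(-1, 2), Y)), Pow(Mul(Rational(-1, 2), Pow(Y, -1)), 2))) = Add(-4, Add(Add(Pow(Y, 2), Mul(Rational(-1, 2), Y)), Mul(Rational(1, 4), Pow(Y, -2)))) = Add(-4, Add(Pow(Y, 2), Mul(Rational(-1, 2), Y), Mul(Rational(1, 4), Pow(Y, -2)))) = Add(-4, Pow(Y, 2), Mul(Rational(-1, 2), Y), Mul(Rational(1, 4), Pow(Y, -2))))
Add(Mul(-90, Function('W')(12)), 144) = Add(Mul(-90, Add(-4, Pow(12, 2), Mul(Rational(-1, 2), 12), Mul(Rational(1, 4), Pow(12, -2)))), 144) = Add(Mul(-90, Add(-4, 144, -6, Mul(Rational(1, 4), Rational(1, 144)))), 144) = Add(Mul(-90, Add(-4, 144, -6, Rational(1, 576))), 144) = Add(Mul(-90, Rational(77185, 576)), 144) = Add(Rational(-385925, 32), 144) = Rational(-381317, 32)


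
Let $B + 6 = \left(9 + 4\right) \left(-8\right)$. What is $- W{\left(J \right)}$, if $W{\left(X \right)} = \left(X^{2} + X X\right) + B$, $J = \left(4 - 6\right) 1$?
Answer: $102$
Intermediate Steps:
$B = -110$ ($B = -6 + \left(9 + 4\right) \left(-8\right) = -6 + 13 \left(-8\right) = -6 - 104 = -110$)
$J = -2$ ($J = \left(-2\right) 1 = -2$)
$W{\left(X \right)} = -110 + 2 X^{2}$ ($W{\left(X \right)} = \left(X^{2} + X X\right) - 110 = \left(X^{2} + X^{2}\right) - 110 = 2 X^{2} - 110 = -110 + 2 X^{2}$)
$- W{\left(J \right)} = - (-110 + 2 \left(-2\right)^{2}) = - (-110 + 2 \cdot 4) = - (-110 + 8) = \left(-1\right) \left(-102\right) = 102$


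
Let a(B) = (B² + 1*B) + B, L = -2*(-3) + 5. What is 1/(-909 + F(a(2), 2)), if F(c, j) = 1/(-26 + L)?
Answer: -15/13636 ≈ -0.0011000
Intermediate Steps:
L = 11 (L = 6 + 5 = 11)
a(B) = B² + 2*B (a(B) = (B² + B) + B = (B + B²) + B = B² + 2*B)
F(c, j) = -1/15 (F(c, j) = 1/(-26 + 11) = 1/(-15) = -1/15)
1/(-909 + F(a(2), 2)) = 1/(-909 - 1/15) = 1/(-13636/15) = -15/13636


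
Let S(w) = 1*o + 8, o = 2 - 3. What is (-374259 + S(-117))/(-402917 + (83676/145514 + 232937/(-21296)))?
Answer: 579878426062144/624308981886285 ≈ 0.92883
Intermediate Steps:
o = -1
S(w) = 7 (S(w) = 1*(-1) + 8 = -1 + 8 = 7)
(-374259 + S(-117))/(-402917 + (83676/145514 + 232937/(-21296))) = (-374259 + 7)/(-402917 + (83676/145514 + 232937/(-21296))) = -374252/(-402917 + (83676*(1/145514) + 232937*(-1/21296))) = -374252/(-402917 + (41838/72757 - 232937/21296)) = -374252/(-402917 - 16056815261/1549433072) = -374252/(-624308981886285/1549433072) = -374252*(-1549433072/624308981886285) = 579878426062144/624308981886285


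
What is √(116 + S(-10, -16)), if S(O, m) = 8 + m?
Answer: 6*√3 ≈ 10.392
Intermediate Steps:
√(116 + S(-10, -16)) = √(116 + (8 - 16)) = √(116 - 8) = √108 = 6*√3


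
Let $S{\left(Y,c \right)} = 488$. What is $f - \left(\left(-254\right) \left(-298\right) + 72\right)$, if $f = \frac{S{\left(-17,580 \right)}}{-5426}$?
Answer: $- \frac{205547976}{2713} \approx -75764.0$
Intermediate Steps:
$f = - \frac{244}{2713}$ ($f = \frac{488}{-5426} = 488 \left(- \frac{1}{5426}\right) = - \frac{244}{2713} \approx -0.089937$)
$f - \left(\left(-254\right) \left(-298\right) + 72\right) = - \frac{244}{2713} - \left(\left(-254\right) \left(-298\right) + 72\right) = - \frac{244}{2713} - \left(75692 + 72\right) = - \frac{244}{2713} - 75764 = - \frac{205547976}{2713}$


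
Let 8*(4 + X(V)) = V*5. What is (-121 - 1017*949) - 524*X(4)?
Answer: -964468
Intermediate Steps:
X(V) = -4 + 5*V/8 (X(V) = -4 + (V*5)/8 = -4 + (5*V)/8 = -4 + 5*V/8)
(-121 - 1017*949) - 524*X(4) = (-121 - 1017*949) - 524*(-4 + (5/8)*4) = (-121 - 965133) - 524*(-4 + 5/2) = -965254 - 524*(-3/2) = -965254 + 786 = -964468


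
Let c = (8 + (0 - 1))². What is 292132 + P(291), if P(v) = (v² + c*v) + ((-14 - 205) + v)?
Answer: 391144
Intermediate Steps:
c = 49 (c = (8 - 1)² = 7² = 49)
P(v) = -219 + v² + 50*v (P(v) = (v² + 49*v) + ((-14 - 205) + v) = (v² + 49*v) + (-219 + v) = -219 + v² + 50*v)
292132 + P(291) = 292132 + (-219 + 291² + 50*291) = 292132 + (-219 + 84681 + 14550) = 292132 + 99012 = 391144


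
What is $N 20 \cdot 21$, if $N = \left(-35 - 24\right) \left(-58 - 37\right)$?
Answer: $2354100$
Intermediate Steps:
$N = 5605$ ($N = \left(-59\right) \left(-95\right) = 5605$)
$N 20 \cdot 21 = 5605 \cdot 20 \cdot 21 = 5605 \cdot 420 = 2354100$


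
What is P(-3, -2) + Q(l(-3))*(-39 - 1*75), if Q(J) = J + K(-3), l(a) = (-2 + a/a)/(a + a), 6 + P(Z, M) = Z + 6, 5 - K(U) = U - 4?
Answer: -1390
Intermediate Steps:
K(U) = 9 - U (K(U) = 5 - (U - 4) = 5 - (-4 + U) = 5 + (4 - U) = 9 - U)
P(Z, M) = Z (P(Z, M) = -6 + (Z + 6) = -6 + (6 + Z) = Z)
l(a) = -1/(2*a) (l(a) = (-2 + 1)/((2*a)) = -1/(2*a))
Q(J) = 12 + J (Q(J) = J + (9 - 1*(-3)) = J + (9 + 3) = J + 12 = 12 + J)
P(-3, -2) + Q(l(-3))*(-39 - 1*75) = -3 + (12 - 1/2/(-3))*(-39 - 1*75) = -3 + (12 - 1/2*(-1/3))*(-39 - 75) = -3 + (12 + 1/6)*(-114) = -3 + (73/6)*(-114) = -3 - 1387 = -1390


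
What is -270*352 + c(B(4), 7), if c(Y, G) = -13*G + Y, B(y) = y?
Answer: -95127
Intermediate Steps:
c(Y, G) = Y - 13*G
-270*352 + c(B(4), 7) = -270*352 + (4 - 13*7) = -95040 + (4 - 91) = -95040 - 87 = -95127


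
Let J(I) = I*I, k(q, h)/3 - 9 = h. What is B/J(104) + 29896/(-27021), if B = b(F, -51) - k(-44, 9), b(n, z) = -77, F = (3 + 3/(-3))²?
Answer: -326894887/292259136 ≈ -1.1185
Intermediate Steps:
k(q, h) = 27 + 3*h
J(I) = I²
F = 4 (F = (3 + 3*(-⅓))² = (3 - 1)² = 2² = 4)
B = -131 (B = -77 - (27 + 3*9) = -77 - (27 + 27) = -77 - 1*54 = -77 - 54 = -131)
B/J(104) + 29896/(-27021) = -131/(104²) + 29896/(-27021) = -131/10816 + 29896*(-1/27021) = -131*1/10816 - 29896/27021 = -131/10816 - 29896/27021 = -326894887/292259136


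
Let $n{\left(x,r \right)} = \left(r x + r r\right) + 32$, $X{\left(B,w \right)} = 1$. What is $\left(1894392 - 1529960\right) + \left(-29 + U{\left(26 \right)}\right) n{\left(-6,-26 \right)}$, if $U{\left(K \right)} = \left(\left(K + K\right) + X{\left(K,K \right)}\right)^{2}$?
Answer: $2766352$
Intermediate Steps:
$n{\left(x,r \right)} = 32 + r^{2} + r x$ ($n{\left(x,r \right)} = \left(r x + r^{2}\right) + 32 = \left(r^{2} + r x\right) + 32 = 32 + r^{2} + r x$)
$U{\left(K \right)} = \left(1 + 2 K\right)^{2}$ ($U{\left(K \right)} = \left(\left(K + K\right) + 1\right)^{2} = \left(2 K + 1\right)^{2} = \left(1 + 2 K\right)^{2}$)
$\left(1894392 - 1529960\right) + \left(-29 + U{\left(26 \right)}\right) n{\left(-6,-26 \right)} = \left(1894392 - 1529960\right) + \left(-29 + \left(1 + 2 \cdot 26\right)^{2}\right) \left(32 + \left(-26\right)^{2} - -156\right) = \left(1894392 - 1529960\right) + \left(-29 + \left(1 + 52\right)^{2}\right) \left(32 + 676 + 156\right) = 364432 + \left(-29 + 53^{2}\right) 864 = 364432 + \left(-29 + 2809\right) 864 = 364432 + 2780 \cdot 864 = 364432 + 2401920 = 2766352$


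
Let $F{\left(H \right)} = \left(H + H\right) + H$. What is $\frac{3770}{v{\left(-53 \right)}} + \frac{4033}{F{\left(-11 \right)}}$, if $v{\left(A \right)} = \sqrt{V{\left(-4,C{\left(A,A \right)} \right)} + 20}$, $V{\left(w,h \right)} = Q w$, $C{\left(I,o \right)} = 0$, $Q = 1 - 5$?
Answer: $\frac{16702}{33} \approx 506.12$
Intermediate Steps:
$Q = -4$
$V{\left(w,h \right)} = - 4 w$
$v{\left(A \right)} = 6$ ($v{\left(A \right)} = \sqrt{\left(-4\right) \left(-4\right) + 20} = \sqrt{16 + 20} = \sqrt{36} = 6$)
$F{\left(H \right)} = 3 H$ ($F{\left(H \right)} = 2 H + H = 3 H$)
$\frac{3770}{v{\left(-53 \right)}} + \frac{4033}{F{\left(-11 \right)}} = \frac{3770}{6} + \frac{4033}{3 \left(-11\right)} = 3770 \cdot \frac{1}{6} + \frac{4033}{-33} = \frac{1885}{3} + 4033 \left(- \frac{1}{33}\right) = \frac{1885}{3} - \frac{4033}{33} = \frac{16702}{33}$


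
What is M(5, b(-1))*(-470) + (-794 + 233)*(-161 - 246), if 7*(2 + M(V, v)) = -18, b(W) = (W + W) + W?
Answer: 1613329/7 ≈ 2.3048e+5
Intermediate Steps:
b(W) = 3*W (b(W) = 2*W + W = 3*W)
M(V, v) = -32/7 (M(V, v) = -2 + (1/7)*(-18) = -2 - 18/7 = -32/7)
M(5, b(-1))*(-470) + (-794 + 233)*(-161 - 246) = -32/7*(-470) + (-794 + 233)*(-161 - 246) = 15040/7 - 561*(-407) = 15040/7 + 228327 = 1613329/7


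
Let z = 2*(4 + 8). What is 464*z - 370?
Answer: 10766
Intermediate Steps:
z = 24 (z = 2*12 = 24)
464*z - 370 = 464*24 - 370 = 11136 - 370 = 10766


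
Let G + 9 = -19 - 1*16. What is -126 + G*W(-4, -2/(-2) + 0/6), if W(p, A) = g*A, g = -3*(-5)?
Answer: -786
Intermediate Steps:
G = -44 (G = -9 + (-19 - 1*16) = -9 + (-19 - 16) = -9 - 35 = -44)
g = 15
W(p, A) = 15*A
-126 + G*W(-4, -2/(-2) + 0/6) = -126 - 660*(-2/(-2) + 0/6) = -126 - 660*(-2*(-½) + 0*(⅙)) = -126 - 660*(1 + 0) = -126 - 660 = -786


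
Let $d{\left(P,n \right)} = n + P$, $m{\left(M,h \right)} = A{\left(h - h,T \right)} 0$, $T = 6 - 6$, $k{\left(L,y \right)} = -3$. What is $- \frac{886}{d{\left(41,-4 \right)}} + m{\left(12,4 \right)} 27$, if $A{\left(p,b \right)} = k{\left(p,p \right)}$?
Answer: $- \frac{886}{37} \approx -23.946$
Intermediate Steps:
$T = 0$ ($T = 6 - 6 = 0$)
$A{\left(p,b \right)} = -3$
$m{\left(M,h \right)} = 0$ ($m{\left(M,h \right)} = \left(-3\right) 0 = 0$)
$d{\left(P,n \right)} = P + n$
$- \frac{886}{d{\left(41,-4 \right)}} + m{\left(12,4 \right)} 27 = - \frac{886}{41 - 4} + 0 \cdot 27 = - \frac{886}{37} + 0 = - \frac{886}{37}$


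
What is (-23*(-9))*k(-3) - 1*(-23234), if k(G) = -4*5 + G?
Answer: 18473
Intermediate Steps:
k(G) = -20 + G
(-23*(-9))*k(-3) - 1*(-23234) = (-23*(-9))*(-20 - 3) - 1*(-23234) = 207*(-23) + 23234 = -4761 + 23234 = 18473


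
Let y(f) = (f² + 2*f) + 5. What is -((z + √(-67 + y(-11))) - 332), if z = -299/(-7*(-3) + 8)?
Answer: 9927/29 - √37 ≈ 336.23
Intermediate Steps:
y(f) = 5 + f² + 2*f
z = -299/29 (z = -299/(21 + 8) = -299/29 ≈ -10.310)
-((z + √(-67 + y(-11))) - 332) = -((-299/29 + √(-67 + (5 + (-11)² + 2*(-11)))) - 332) = -((-299/29 + √(-67 + (5 + 121 - 22))) - 332) = -((-299/29 + √(-67 + 104)) - 332) = -((-299/29 + √37) - 332) = -(-9927/29 + √37) = 9927/29 - √37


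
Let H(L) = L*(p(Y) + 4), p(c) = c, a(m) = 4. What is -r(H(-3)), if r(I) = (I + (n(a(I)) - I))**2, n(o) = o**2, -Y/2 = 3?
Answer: -256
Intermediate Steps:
Y = -6 (Y = -2*3 = -6)
H(L) = -2*L (H(L) = L*(-6 + 4) = L*(-2) = -2*L)
r(I) = 256 (r(I) = (I + (4**2 - I))**2 = (I + (16 - I))**2 = 16**2 = 256)
-r(H(-3)) = -1*256 = -256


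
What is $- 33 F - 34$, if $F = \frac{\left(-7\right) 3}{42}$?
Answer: $- \frac{35}{2} \approx -17.5$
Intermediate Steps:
$F = - \frac{1}{2}$ ($F = \left(-21\right) \frac{1}{42} = - \frac{1}{2} \approx -0.5$)
$- 33 F - 34 = \left(-33\right) \left(- \frac{1}{2}\right) - 34 = \frac{33}{2} - 34 = - \frac{35}{2}$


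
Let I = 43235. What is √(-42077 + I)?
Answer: √1158 ≈ 34.029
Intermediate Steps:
√(-42077 + I) = √(-42077 + 43235) = √1158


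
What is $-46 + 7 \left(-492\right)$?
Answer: $-3490$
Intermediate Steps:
$-46 + 7 \left(-492\right) = -46 - 3444 = -3490$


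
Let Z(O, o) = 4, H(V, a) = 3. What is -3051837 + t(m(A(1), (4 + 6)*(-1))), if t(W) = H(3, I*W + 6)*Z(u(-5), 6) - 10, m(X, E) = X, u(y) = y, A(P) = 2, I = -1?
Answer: -3051835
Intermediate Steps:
t(W) = 2 (t(W) = 3*4 - 10 = 12 - 10 = 2)
-3051837 + t(m(A(1), (4 + 6)*(-1))) = -3051837 + 2 = -3051835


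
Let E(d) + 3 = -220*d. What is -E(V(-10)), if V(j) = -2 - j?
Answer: 1763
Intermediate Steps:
E(d) = -3 - 220*d
-E(V(-10)) = -(-3 - 220*(-2 - 1*(-10))) = -(-3 - 220*(-2 + 10)) = -(-3 - 220*8) = -(-3 - 1760) = -1*(-1763) = 1763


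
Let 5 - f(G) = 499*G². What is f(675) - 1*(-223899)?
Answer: -227132971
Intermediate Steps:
f(G) = 5 - 499*G²
f(675) - 1*(-223899) = (5 - 499*675²) - 1*(-223899) = (5 - 499*455625) + 223899 = (5 - 227356875) + 223899 = -227356870 + 223899 = -227132971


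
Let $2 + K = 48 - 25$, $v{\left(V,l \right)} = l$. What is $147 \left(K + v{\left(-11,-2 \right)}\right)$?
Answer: $2793$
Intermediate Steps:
$K = 21$ ($K = -2 + \left(48 - 25\right) = -2 + 23 = 21$)
$147 \left(K + v{\left(-11,-2 \right)}\right) = 147 \left(21 - 2\right) = 147 \cdot 19 = 2793$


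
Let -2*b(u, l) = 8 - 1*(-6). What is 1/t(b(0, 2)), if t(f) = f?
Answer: -⅐ ≈ -0.14286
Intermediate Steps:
b(u, l) = -7 (b(u, l) = -(8 - 1*(-6))/2 = -(8 + 6)/2 = -½*14 = -7)
1/t(b(0, 2)) = 1/(-7) = -⅐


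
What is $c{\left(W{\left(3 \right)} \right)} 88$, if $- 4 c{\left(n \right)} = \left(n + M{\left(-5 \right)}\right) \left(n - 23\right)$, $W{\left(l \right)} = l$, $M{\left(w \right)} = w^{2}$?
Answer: $12320$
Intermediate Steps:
$c{\left(n \right)} = - \frac{\left(-23 + n\right) \left(25 + n\right)}{4}$ ($c{\left(n \right)} = - \frac{\left(n + \left(-5\right)^{2}\right) \left(n - 23\right)}{4} = - \frac{\left(n + 25\right) \left(-23 + n\right)}{4} = - \frac{\left(25 + n\right) \left(-23 + n\right)}{4} = - \frac{\left(-23 + n\right) \left(25 + n\right)}{4}$)
$c{\left(W{\left(3 \right)} \right)} 88 = \left(\frac{575}{4} - \frac{3}{2} - \frac{3^{2}}{4}\right) 88 = \left(\frac{575}{4} - \frac{3}{2} - \frac{9}{4}\right) 88 = 140 \cdot 88 = 12320$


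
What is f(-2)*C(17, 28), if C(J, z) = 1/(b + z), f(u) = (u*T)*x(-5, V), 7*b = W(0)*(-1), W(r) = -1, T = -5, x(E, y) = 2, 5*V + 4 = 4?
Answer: 140/197 ≈ 0.71066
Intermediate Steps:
V = 0 (V = -⅘ + (⅕)*4 = -⅘ + ⅘ = 0)
b = ⅐ (b = (-1*(-1))/7 = (⅐)*1 = ⅐ ≈ 0.14286)
f(u) = -10*u (f(u) = (u*(-5))*2 = -5*u*2 = -10*u)
C(J, z) = 1/(⅐ + z)
f(-2)*C(17, 28) = (-10*(-2))*(7/(1 + 7*28)) = 20*(7/(1 + 196)) = 20*(7/197) = 140/197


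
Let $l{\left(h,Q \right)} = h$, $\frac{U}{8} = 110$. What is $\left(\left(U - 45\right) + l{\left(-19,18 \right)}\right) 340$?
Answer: $277440$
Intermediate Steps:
$U = 880$ ($U = 8 \cdot 110 = 880$)
$\left(\left(U - 45\right) + l{\left(-19,18 \right)}\right) 340 = \left(\left(880 - 45\right) - 19\right) 340 = \left(835 - 19\right) 340 = 816 \cdot 340 = 277440$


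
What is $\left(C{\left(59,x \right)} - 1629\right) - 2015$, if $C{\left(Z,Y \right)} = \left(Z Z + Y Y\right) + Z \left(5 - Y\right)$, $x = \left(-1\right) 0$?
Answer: $132$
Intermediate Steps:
$x = 0$
$C{\left(Z,Y \right)} = Y^{2} + Z^{2} + Z \left(5 - Y\right)$ ($C{\left(Z,Y \right)} = \left(Z^{2} + Y^{2}\right) + Z \left(5 - Y\right) = \left(Y^{2} + Z^{2}\right) + Z \left(5 - Y\right) = Y^{2} + Z^{2} + Z \left(5 - Y\right)$)
$\left(C{\left(59,x \right)} - 1629\right) - 2015 = \left(\left(0^{2} + 59^{2} + 5 \cdot 59 - 0 \cdot 59\right) - 1629\right) - 2015 = \left(\left(0 + 3481 + 295 + 0\right) - 1629\right) - 2015 = \left(3776 - 1629\right) - 2015 = 2147 - 2015 = 132$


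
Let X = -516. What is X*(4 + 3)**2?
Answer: -25284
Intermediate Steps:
X*(4 + 3)**2 = -516*(4 + 3)**2 = -516*7**2 = -516*49 = -25284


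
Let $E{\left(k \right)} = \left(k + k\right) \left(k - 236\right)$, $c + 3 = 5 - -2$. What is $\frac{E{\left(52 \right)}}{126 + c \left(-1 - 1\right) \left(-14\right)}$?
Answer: $- \frac{9568}{119} \approx -80.403$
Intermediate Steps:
$c = 4$ ($c = -3 + \left(5 - -2\right) = -3 + \left(5 + 2\right) = -3 + 7 = 4$)
$E{\left(k \right)} = 2 k \left(-236 + k\right)$
$\frac{E{\left(52 \right)}}{126 + c \left(-1 - 1\right) \left(-14\right)} = \frac{2 \cdot 52 \left(-236 + 52\right)}{126 + 4 \left(-1 - 1\right) \left(-14\right)} = \frac{2 \cdot 52 \left(-184\right)}{126 + 4 \left(-2\right) \left(-14\right)} = - \frac{19136}{126 - -112} = - \frac{19136}{126 + 112} = - \frac{19136}{238} = \left(-19136\right) \frac{1}{238} = - \frac{9568}{119}$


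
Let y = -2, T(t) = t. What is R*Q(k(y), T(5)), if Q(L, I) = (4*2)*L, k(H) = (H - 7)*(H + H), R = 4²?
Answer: 4608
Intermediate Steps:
R = 16
k(H) = 2*H*(-7 + H) (k(H) = (-7 + H)*(2*H) = 2*H*(-7 + H))
Q(L, I) = 8*L
R*Q(k(y), T(5)) = 16*(8*(2*(-2)*(-7 - 2))) = 16*(8*(2*(-2)*(-9))) = 16*(8*36) = 16*288 = 4608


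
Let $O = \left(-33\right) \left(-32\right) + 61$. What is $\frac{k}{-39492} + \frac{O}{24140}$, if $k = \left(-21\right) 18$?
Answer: $\frac{1478819}{26481580} \approx 0.055843$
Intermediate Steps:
$k = -378$
$O = 1117$ ($O = 1056 + 61 = 1117$)
$\frac{k}{-39492} + \frac{O}{24140} = - \frac{378}{-39492} + \frac{1117}{24140} = \left(-378\right) \left(- \frac{1}{39492}\right) + 1117 \cdot \frac{1}{24140} = \frac{21}{2194} + \frac{1117}{24140} = \frac{1478819}{26481580}$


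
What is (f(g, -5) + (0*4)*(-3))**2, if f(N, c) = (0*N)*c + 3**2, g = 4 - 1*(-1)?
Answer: 81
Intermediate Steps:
g = 5 (g = 4 + 1 = 5)
f(N, c) = 9 (f(N, c) = 0*c + 9 = 0 + 9 = 9)
(f(g, -5) + (0*4)*(-3))**2 = (9 + (0*4)*(-3))**2 = (9 + 0*(-3))**2 = (9 + 0)**2 = 9**2 = 81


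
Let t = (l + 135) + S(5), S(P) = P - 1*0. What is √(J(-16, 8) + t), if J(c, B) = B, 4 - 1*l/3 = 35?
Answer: √55 ≈ 7.4162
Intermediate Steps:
l = -93 (l = 12 - 3*35 = 12 - 105 = -93)
S(P) = P (S(P) = P + 0 = P)
t = 47 (t = (-93 + 135) + 5 = 42 + 5 = 47)
√(J(-16, 8) + t) = √(8 + 47) = √55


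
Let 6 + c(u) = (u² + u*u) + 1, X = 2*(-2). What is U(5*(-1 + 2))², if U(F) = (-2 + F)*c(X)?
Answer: 6561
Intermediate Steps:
X = -4
c(u) = -5 + 2*u² (c(u) = -6 + ((u² + u*u) + 1) = -6 + ((u² + u²) + 1) = -6 + (2*u² + 1) = -6 + (1 + 2*u²) = -5 + 2*u²)
U(F) = -54 + 27*F (U(F) = (-2 + F)*(-5 + 2*(-4)²) = (-2 + F)*(-5 + 2*16) = (-2 + F)*(-5 + 32) = (-2 + F)*27 = -54 + 27*F)
U(5*(-1 + 2))² = (-54 + 27*(5*(-1 + 2)))² = (-54 + 27*(5*1))² = (-54 + 27*5)² = (-54 + 135)² = 81² = 6561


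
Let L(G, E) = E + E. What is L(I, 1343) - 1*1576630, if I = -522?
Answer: -1573944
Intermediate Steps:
L(G, E) = 2*E
L(I, 1343) - 1*1576630 = 2*1343 - 1*1576630 = 2686 - 1576630 = -1573944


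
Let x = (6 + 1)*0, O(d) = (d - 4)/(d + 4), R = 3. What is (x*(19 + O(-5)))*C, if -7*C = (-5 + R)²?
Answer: 0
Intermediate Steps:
C = -4/7 (C = -(-5 + 3)²/7 = -⅐*(-2)² = -⅐*4 = -4/7 ≈ -0.57143)
O(d) = (-4 + d)/(4 + d)
x = 0 (x = 7*0 = 0)
(x*(19 + O(-5)))*C = (0*(19 + (-4 - 5)/(4 - 5)))*(-4/7) = (0*(19 - 9/(-1)))*(-4/7) = (0*(19 - 1*(-9)))*(-4/7) = (0*(19 + 9))*(-4/7) = (0*28)*(-4/7) = 0*(-4/7) = 0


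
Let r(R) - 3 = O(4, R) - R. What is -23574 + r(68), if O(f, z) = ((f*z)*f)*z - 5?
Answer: 50340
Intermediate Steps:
O(f, z) = -5 + f²*z² (O(f, z) = (z*f²)*z - 5 = f²*z² - 5 = -5 + f²*z²)
r(R) = -2 - R + 16*R² (r(R) = 3 + ((-5 + 4²*R²) - R) = 3 + ((-5 + 16*R²) - R) = 3 + (-5 - R + 16*R²) = -2 - R + 16*R²)
-23574 + r(68) = -23574 + (-2 - 1*68 + 16*68²) = -23574 + (-2 - 68 + 16*4624) = -23574 + (-2 - 68 + 73984) = -23574 + 73914 = 50340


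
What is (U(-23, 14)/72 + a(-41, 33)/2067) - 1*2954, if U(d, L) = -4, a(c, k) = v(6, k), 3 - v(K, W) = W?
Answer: -36636377/12402 ≈ -2954.1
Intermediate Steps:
v(K, W) = 3 - W
a(c, k) = 3 - k
(U(-23, 14)/72 + a(-41, 33)/2067) - 1*2954 = (-4/72 + (3 - 1*33)/2067) - 1*2954 = (-4*1/72 + (3 - 33)*(1/2067)) - 2954 = (-1/18 - 30*1/2067) - 2954 = (-1/18 - 10/689) - 2954 = -869/12402 - 2954 = -36636377/12402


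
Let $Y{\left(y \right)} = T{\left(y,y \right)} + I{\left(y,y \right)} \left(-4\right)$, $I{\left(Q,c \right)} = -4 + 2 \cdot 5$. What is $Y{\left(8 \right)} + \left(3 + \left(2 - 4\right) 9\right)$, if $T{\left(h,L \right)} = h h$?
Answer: $25$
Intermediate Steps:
$T{\left(h,L \right)} = h^{2}$
$I{\left(Q,c \right)} = 6$ ($I{\left(Q,c \right)} = -4 + 10 = 6$)
$Y{\left(y \right)} = -24 + y^{2}$ ($Y{\left(y \right)} = y^{2} + 6 \left(-4\right) = y^{2} - 24 = -24 + y^{2}$)
$Y{\left(8 \right)} + \left(3 + \left(2 - 4\right) 9\right) = \left(-24 + 8^{2}\right) + \left(3 + \left(2 - 4\right) 9\right) = \left(-24 + 64\right) + \left(3 + \left(2 - 4\right) 9\right) = 40 + \left(3 - 18\right) = 40 - 15 = 25$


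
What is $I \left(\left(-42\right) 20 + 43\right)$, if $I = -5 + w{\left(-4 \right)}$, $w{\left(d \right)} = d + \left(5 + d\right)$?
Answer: $6376$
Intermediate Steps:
$w{\left(d \right)} = 5 + 2 d$
$I = -8$ ($I = -5 + \left(5 + 2 \left(-4\right)\right) = -5 + \left(5 - 8\right) = -5 - 3 = -8$)
$I \left(\left(-42\right) 20 + 43\right) = - 8 \left(\left(-42\right) 20 + 43\right) = - 8 \left(-840 + 43\right) = \left(-8\right) \left(-797\right) = 6376$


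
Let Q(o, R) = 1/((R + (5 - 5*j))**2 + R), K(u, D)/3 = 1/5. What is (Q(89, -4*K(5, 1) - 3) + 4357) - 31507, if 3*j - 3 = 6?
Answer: -157307075/5794 ≈ -27150.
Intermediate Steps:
j = 3 (j = 1 + (1/3)*6 = 1 + 2 = 3)
K(u, D) = 3/5
Q(o, R) = 1/(R + (-10 + R)**2) (Q(o, R) = 1/((R + (5 - 5*3))**2 + R) = 1/((R + (5 - 15))**2 + R) = 1/((R - 10)**2 + R) = 1/((-10 + R)**2 + R) = 1/(R + (-10 + R)**2))
(Q(89, -4*K(5, 1) - 3) + 4357) - 31507 = (1/((-4*3/5 - 3) + (-10 + (-4*3/5 - 3))**2) + 4357) - 31507 = (1/((-12/5 - 3) + (-10 + (-12/5 - 3))**2) + 4357) - 31507 = (1/(-27/5 + (-10 - 27/5)**2) + 4357) - 31507 = (1/(-27/5 + (-77/5)**2) + 4357) - 31507 = (1/(-27/5 + 5929/25) + 4357) - 31507 = (1/(5794/25) + 4357) - 31507 = (25/5794 + 4357) - 31507 = 25244483/5794 - 31507 = -157307075/5794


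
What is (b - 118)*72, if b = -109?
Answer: -16344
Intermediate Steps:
(b - 118)*72 = (-109 - 118)*72 = -227*72 = -16344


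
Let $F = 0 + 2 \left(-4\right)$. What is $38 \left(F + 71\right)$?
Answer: $2394$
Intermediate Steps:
$F = -8$ ($F = 0 - 8 = -8$)
$38 \left(F + 71\right) = 38 \left(-8 + 71\right) = 38 \cdot 63 = 2394$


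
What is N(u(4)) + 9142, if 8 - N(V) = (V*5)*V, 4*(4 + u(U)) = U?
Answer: 9105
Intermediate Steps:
u(U) = -4 + U/4
N(V) = 8 - 5*V² (N(V) = 8 - V*5*V = 8 - 5*V*V = 8 - 5*V²)
N(u(4)) + 9142 = (8 - 5*(-4 + (¼)*4)²) + 9142 = (8 - 5*(-4 + 1)²) + 9142 = (8 - 5*(-3)²) + 9142 = (8 - 5*9) + 9142 = (8 - 45) + 9142 = -37 + 9142 = 9105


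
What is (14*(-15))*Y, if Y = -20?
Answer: 4200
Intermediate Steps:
(14*(-15))*Y = (14*(-15))*(-20) = -210*(-20) = 4200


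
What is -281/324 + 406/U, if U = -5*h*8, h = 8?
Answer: -27683/12960 ≈ -2.1360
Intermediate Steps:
U = -320 (U = -5*8*8 = -40*8 = -320)
-281/324 + 406/U = -281/324 + 406/(-320) = -281*1/324 + 406*(-1/320) = -281/324 - 203/160 = -27683/12960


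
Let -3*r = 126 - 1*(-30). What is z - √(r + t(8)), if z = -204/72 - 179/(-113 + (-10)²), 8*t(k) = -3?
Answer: 853/78 - I*√838/4 ≈ 10.936 - 7.2371*I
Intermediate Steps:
t(k) = -3/8 (t(k) = (⅛)*(-3) = -3/8)
r = -52 (r = -(126 - 1*(-30))/3 = -(126 + 30)/3 = -⅓*156 = -52)
z = 853/78 (z = -204*1/72 - 179/(-113 + 100) = -17/6 - 179/(-13) = -17/6 - 179*(-1/13) = -17/6 + 179/13 = 853/78 ≈ 10.936)
z - √(r + t(8)) = 853/78 - √(-52 - 3/8) = 853/78 - √(-419/8) = 853/78 - I*√838/4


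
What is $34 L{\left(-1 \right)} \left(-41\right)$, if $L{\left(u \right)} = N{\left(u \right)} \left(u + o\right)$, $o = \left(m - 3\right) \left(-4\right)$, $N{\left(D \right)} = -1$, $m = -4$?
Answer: $37638$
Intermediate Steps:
$o = 28$ ($o = \left(-4 - 3\right) \left(-4\right) = \left(-7\right) \left(-4\right) = 28$)
$L{\left(u \right)} = -28 - u$ ($L{\left(u \right)} = - (u + 28) = - (28 + u) = -28 - u$)
$34 L{\left(-1 \right)} \left(-41\right) = 34 \left(-28 - -1\right) \left(-41\right) = 34 \left(-28 + 1\right) \left(-41\right) = 34 \left(-27\right) \left(-41\right) = \left(-918\right) \left(-41\right) = 37638$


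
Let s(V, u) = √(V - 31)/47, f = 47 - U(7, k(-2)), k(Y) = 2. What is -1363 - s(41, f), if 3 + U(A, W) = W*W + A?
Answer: -1363 - √10/47 ≈ -1363.1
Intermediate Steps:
U(A, W) = -3 + A + W² (U(A, W) = -3 + (W*W + A) = -3 + (W² + A) = -3 + (A + W²) = -3 + A + W²)
f = 39 (f = 47 - (-3 + 7 + 2²) = 47 - (-3 + 7 + 4) = 47 - 1*8 = 47 - 8 = 39)
s(V, u) = √(-31 + V)/47 (s(V, u) = √(-31 + V)*(1/47) = √(-31 + V)/47)
-1363 - s(41, f) = -1363 - √(-31 + 41)/47 = -1363 - √10/47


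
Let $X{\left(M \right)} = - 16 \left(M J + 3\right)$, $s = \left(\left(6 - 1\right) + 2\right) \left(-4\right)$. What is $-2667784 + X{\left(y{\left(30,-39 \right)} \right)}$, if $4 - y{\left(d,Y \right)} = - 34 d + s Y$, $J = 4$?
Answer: $-2663480$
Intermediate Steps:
$s = -28$ ($s = \left(5 + 2\right) \left(-4\right) = 7 \left(-4\right) = -28$)
$y{\left(d,Y \right)} = 4 + 28 Y + 34 d$ ($y{\left(d,Y \right)} = 4 - \left(- 34 d - 28 Y\right) = 4 + \left(28 Y + 34 d\right) = 4 + 28 Y + 34 d$)
$X{\left(M \right)} = -48 - 64 M$ ($X{\left(M \right)} = - 16 \left(M 4 + 3\right) = - 16 \left(4 M + 3\right) = - 16 \left(3 + 4 M\right) = -48 - 64 M$)
$-2667784 + X{\left(y{\left(30,-39 \right)} \right)} = -2667784 - \left(48 + 64 \left(4 + 28 \left(-39\right) + 34 \cdot 30\right)\right) = -2667784 - \left(48 + 64 \left(4 - 1092 + 1020\right)\right) = -2667784 - -4304 = -2667784 + \left(-48 + 4352\right) = -2667784 + 4304 = -2663480$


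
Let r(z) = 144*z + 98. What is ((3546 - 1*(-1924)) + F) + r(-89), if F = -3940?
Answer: -11188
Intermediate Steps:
r(z) = 98 + 144*z
((3546 - 1*(-1924)) + F) + r(-89) = ((3546 - 1*(-1924)) - 3940) + (98 + 144*(-89)) = ((3546 + 1924) - 3940) + (98 - 12816) = (5470 - 3940) - 12718 = 1530 - 12718 = -11188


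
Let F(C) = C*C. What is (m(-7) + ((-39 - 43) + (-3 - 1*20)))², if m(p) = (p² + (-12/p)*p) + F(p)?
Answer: 361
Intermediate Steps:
F(C) = C²
m(p) = -12 + 2*p² (m(p) = (p² + (-12/p)*p) + p² = (p² - 12) + p² = (-12 + p²) + p² = -12 + 2*p²)
(m(-7) + ((-39 - 43) + (-3 - 1*20)))² = ((-12 + 2*(-7)²) + ((-39 - 43) + (-3 - 1*20)))² = ((-12 + 2*49) + (-82 + (-3 - 20)))² = ((-12 + 98) + (-82 - 23))² = (86 - 105)² = (-19)² = 361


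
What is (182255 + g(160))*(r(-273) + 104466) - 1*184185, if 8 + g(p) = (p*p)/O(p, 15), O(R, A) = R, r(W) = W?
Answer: 19005348366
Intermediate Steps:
g(p) = -8 + p (g(p) = -8 + (p*p)/p = -8 + p²/p = -8 + p)
(182255 + g(160))*(r(-273) + 104466) - 1*184185 = (182255 + (-8 + 160))*(-273 + 104466) - 1*184185 = (182255 + 152)*104193 - 184185 = 182407*104193 - 184185 = 19005532551 - 184185 = 19005348366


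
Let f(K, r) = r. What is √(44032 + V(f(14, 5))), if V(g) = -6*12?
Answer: 2*√10990 ≈ 209.67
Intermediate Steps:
V(g) = -72
√(44032 + V(f(14, 5))) = √(44032 - 72) = √43960 = 2*√10990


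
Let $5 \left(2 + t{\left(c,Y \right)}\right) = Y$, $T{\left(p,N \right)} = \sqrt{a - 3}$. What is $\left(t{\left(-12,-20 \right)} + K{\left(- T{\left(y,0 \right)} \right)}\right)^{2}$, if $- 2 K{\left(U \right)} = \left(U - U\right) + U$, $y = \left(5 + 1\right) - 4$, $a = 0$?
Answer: $\frac{\left(12 - i \sqrt{3}\right)^{2}}{4} \approx 35.25 - 10.392 i$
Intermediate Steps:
$y = 2$ ($y = 6 - 4 = 2$)
$T{\left(p,N \right)} = i \sqrt{3}$ ($T{\left(p,N \right)} = \sqrt{0 - 3} = \sqrt{-3} = i \sqrt{3}$)
$t{\left(c,Y \right)} = -2 + \frac{Y}{5}$
$K{\left(U \right)} = - \frac{U}{2}$ ($K{\left(U \right)} = - \frac{\left(U - U\right) + U}{2} = - \frac{0 + U}{2} = - \frac{U}{2}$)
$\left(t{\left(-12,-20 \right)} + K{\left(- T{\left(y,0 \right)} \right)}\right)^{2} = \left(\left(-2 + \frac{1}{5} \left(-20\right)\right) - \frac{\left(-1\right) i \sqrt{3}}{2}\right)^{2} = \left(\left(-2 - 4\right) - \frac{\left(-1\right) i \sqrt{3}}{2}\right)^{2} = \left(-6 + \frac{i \sqrt{3}}{2}\right)^{2}$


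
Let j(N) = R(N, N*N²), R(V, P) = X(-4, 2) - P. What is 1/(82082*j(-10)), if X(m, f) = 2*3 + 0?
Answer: 1/82574492 ≈ 1.2110e-8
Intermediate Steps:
X(m, f) = 6 (X(m, f) = 6 + 0 = 6)
R(V, P) = 6 - P
j(N) = 6 - N³ (j(N) = 6 - N*N² = 6 - N³)
1/(82082*j(-10)) = 1/(82082*(6 - 1*(-10)³)) = 1/(82082*(6 - 1*(-1000))) = 1/(82082*(6 + 1000)) = (1/82082)/1006 = (1/82082)*(1/1006) = 1/82574492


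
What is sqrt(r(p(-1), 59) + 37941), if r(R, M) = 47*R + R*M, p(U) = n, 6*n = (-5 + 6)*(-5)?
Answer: sqrt(340674)/3 ≈ 194.56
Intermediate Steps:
n = -5/6 (n = ((-5 + 6)*(-5))/6 = (1*(-5))/6 = (1/6)*(-5) = -5/6 ≈ -0.83333)
p(U) = -5/6
r(R, M) = 47*R + M*R
sqrt(r(p(-1), 59) + 37941) = sqrt(-5*(47 + 59)/6 + 37941) = sqrt(-5/6*106 + 37941) = sqrt(-265/3 + 37941) = sqrt(113558/3) = sqrt(340674)/3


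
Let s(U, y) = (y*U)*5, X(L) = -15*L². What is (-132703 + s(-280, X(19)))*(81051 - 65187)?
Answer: 118159783608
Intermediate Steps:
s(U, y) = 5*U*y (s(U, y) = (U*y)*5 = 5*U*y)
(-132703 + s(-280, X(19)))*(81051 - 65187) = (-132703 + 5*(-280)*(-15*19²))*(81051 - 65187) = (-132703 + 5*(-280)*(-15*361))*15864 = (-132703 + 5*(-280)*(-5415))*15864 = (-132703 + 7581000)*15864 = 7448297*15864 = 118159783608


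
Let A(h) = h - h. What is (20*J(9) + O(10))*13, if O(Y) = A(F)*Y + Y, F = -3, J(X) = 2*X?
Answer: 4810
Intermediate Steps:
A(h) = 0
O(Y) = Y (O(Y) = 0*Y + Y = 0 + Y = Y)
(20*J(9) + O(10))*13 = (20*(2*9) + 10)*13 = (20*18 + 10)*13 = (360 + 10)*13 = 370*13 = 4810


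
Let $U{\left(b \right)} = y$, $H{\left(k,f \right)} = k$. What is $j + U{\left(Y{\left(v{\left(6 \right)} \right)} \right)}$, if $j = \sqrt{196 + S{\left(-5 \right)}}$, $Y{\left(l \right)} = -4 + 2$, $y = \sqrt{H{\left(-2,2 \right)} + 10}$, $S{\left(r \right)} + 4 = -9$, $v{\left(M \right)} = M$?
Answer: $\sqrt{183} + 2 \sqrt{2} \approx 16.356$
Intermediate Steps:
$S{\left(r \right)} = -13$ ($S{\left(r \right)} = -4 - 9 = -13$)
$y = 2 \sqrt{2}$ ($y = \sqrt{-2 + 10} = \sqrt{8} = 2 \sqrt{2} \approx 2.8284$)
$Y{\left(l \right)} = -2$
$U{\left(b \right)} = 2 \sqrt{2}$
$j = \sqrt{183}$ ($j = \sqrt{196 - 13} = \sqrt{183} \approx 13.528$)
$j + U{\left(Y{\left(v{\left(6 \right)} \right)} \right)} = \sqrt{183} + 2 \sqrt{2}$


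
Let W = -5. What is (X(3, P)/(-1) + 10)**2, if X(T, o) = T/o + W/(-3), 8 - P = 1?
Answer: 27556/441 ≈ 62.485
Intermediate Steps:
P = 7 (P = 8 - 1*1 = 8 - 1 = 7)
X(T, o) = 5/3 + T/o (X(T, o) = T/o - 5/(-3) = T/o - 5*(-1/3) = T/o + 5/3 = 5/3 + T/o)
(X(3, P)/(-1) + 10)**2 = ((5/3 + 3/7)/(-1) + 10)**2 = ((5/3 + 3*(1/7))*(-1) + 10)**2 = ((5/3 + 3/7)*(-1) + 10)**2 = ((44/21)*(-1) + 10)**2 = (-44/21 + 10)**2 = (166/21)**2 = 27556/441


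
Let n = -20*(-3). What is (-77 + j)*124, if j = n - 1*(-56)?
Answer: 4836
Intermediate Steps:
n = 60
j = 116 (j = 60 - 1*(-56) = 60 + 56 = 116)
(-77 + j)*124 = (-77 + 116)*124 = 39*124 = 4836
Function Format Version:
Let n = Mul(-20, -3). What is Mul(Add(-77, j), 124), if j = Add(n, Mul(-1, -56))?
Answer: 4836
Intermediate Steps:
n = 60
j = 116 (j = Add(60, Mul(-1, -56)) = Add(60, 56) = 116)
Mul(Add(-77, j), 124) = Mul(Add(-77, 116), 124) = Mul(39, 124) = 4836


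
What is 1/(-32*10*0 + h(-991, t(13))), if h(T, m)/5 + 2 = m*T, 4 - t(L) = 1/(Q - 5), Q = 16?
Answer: -11/213175 ≈ -5.1601e-5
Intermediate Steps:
t(L) = 43/11 (t(L) = 4 - 1/(16 - 5) = 4 - 1/11 = 43/11)
h(T, m) = -10 + 5*T*m (h(T, m) = -10 + 5*(m*T) = -10 + 5*(T*m) = -10 + 5*T*m)
1/(-32*10*0 + h(-991, t(13))) = 1/(-32*10*0 + (-10 + 5*(-991)*(43/11))) = 1/(-320*0 + (-10 - 213065/11)) = 1/(0 - 213175/11) = 1/(-213175/11) = -11/213175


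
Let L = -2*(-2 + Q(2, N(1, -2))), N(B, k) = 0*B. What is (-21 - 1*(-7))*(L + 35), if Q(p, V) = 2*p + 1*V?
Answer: -434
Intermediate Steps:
N(B, k) = 0
Q(p, V) = V + 2*p (Q(p, V) = 2*p + V = V + 2*p)
L = -4 (L = -2*(-2 + (0 + 2*2)) = -2*(-2 + (0 + 4)) = -2*(-2 + 4) = -2*2 = -4)
(-21 - 1*(-7))*(L + 35) = (-21 - 1*(-7))*(-4 + 35) = (-21 + 7)*31 = -14*31 = -434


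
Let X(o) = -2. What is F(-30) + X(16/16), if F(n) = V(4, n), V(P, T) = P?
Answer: 2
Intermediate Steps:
F(n) = 4
F(-30) + X(16/16) = 4 - 2 = 2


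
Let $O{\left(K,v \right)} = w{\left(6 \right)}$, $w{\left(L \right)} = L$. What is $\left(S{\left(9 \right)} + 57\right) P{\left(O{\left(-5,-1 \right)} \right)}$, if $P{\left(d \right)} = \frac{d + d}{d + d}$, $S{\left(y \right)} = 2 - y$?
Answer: $50$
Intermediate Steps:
$O{\left(K,v \right)} = 6$
$P{\left(d \right)} = 1$ ($P{\left(d \right)} = \frac{2 d}{2 d} = 2 d \frac{1}{2 d} = 1$)
$\left(S{\left(9 \right)} + 57\right) P{\left(O{\left(-5,-1 \right)} \right)} = \left(\left(2 - 9\right) + 57\right) 1 = \left(-7 + 57\right) 1 = 50 \cdot 1 = 50$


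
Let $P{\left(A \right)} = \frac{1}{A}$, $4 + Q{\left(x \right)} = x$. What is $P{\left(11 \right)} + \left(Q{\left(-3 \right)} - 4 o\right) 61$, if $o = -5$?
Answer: $\frac{8724}{11} \approx 793.09$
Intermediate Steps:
$Q{\left(x \right)} = -4 + x$
$P{\left(11 \right)} + \left(Q{\left(-3 \right)} - 4 o\right) 61 = \frac{1}{11} + \left(\left(-4 - 3\right) - -20\right) 61 = \frac{1}{11} + \left(-7 + 20\right) 61 = \frac{1}{11} + 13 \cdot 61 = \frac{1}{11} + 793 = \frac{8724}{11}$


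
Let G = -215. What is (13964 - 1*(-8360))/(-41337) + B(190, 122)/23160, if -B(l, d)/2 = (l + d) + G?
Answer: -87507203/159560820 ≈ -0.54843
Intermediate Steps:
B(l, d) = 430 - 2*d - 2*l (B(l, d) = -2*((l + d) - 215) = -2*((d + l) - 215) = -2*(-215 + d + l) = 430 - 2*d - 2*l)
(13964 - 1*(-8360))/(-41337) + B(190, 122)/23160 = (13964 - 1*(-8360))/(-41337) + (430 - 2*122 - 2*190)/23160 = (13964 + 8360)*(-1/41337) + (430 - 244 - 380)*(1/23160) = 22324*(-1/41337) - 194*1/23160 = -22324/41337 - 97/11580 = -87507203/159560820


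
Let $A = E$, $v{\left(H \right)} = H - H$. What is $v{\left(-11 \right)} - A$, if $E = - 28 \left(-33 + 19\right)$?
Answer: $-392$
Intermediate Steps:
$v{\left(H \right)} = 0$
$E = 392$ ($E = \left(-28\right) \left(-14\right) = 392$)
$A = 392$
$v{\left(-11 \right)} - A = 0 - 392 = -392$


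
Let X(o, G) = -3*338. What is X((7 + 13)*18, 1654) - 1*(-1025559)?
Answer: 1024545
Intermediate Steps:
X(o, G) = -1014
X((7 + 13)*18, 1654) - 1*(-1025559) = -1014 - 1*(-1025559) = -1014 + 1025559 = 1024545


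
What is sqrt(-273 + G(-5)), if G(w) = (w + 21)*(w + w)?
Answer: I*sqrt(433) ≈ 20.809*I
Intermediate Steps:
G(w) = 2*w*(21 + w) (G(w) = (21 + w)*(2*w) = 2*w*(21 + w))
sqrt(-273 + G(-5)) = sqrt(-273 + 2*(-5)*(21 - 5)) = sqrt(-273 + 2*(-5)*16) = sqrt(-273 - 160) = sqrt(-433) = I*sqrt(433)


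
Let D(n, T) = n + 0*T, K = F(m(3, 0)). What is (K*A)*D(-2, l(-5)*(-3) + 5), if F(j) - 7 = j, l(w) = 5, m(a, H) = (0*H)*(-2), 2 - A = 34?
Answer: 448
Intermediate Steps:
A = -32 (A = 2 - 1*34 = 2 - 34 = -32)
m(a, H) = 0 (m(a, H) = 0*(-2) = 0)
F(j) = 7 + j
K = 7 (K = 7 + 0 = 7)
D(n, T) = n (D(n, T) = n + 0 = n)
(K*A)*D(-2, l(-5)*(-3) + 5) = (7*(-32))*(-2) = -224*(-2) = 448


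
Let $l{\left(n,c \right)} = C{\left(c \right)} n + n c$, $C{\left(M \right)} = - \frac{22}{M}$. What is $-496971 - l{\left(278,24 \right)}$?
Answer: $- \frac{3020329}{6} \approx -5.0339 \cdot 10^{5}$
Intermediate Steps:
$l{\left(n,c \right)} = c n - \frac{22 n}{c}$ ($l{\left(n,c \right)} = - \frac{22}{c} n + n c = - \frac{22 n}{c} + c n = c n - \frac{22 n}{c}$)
$-496971 - l{\left(278,24 \right)} = -496971 - \frac{278 \left(-22 + 24^{2}\right)}{24} = -496971 - 278 \cdot \frac{1}{24} \left(-22 + 576\right) = -496971 - 278 \cdot \frac{1}{24} \cdot 554 = -496971 - \frac{38503}{6} = - \frac{3020329}{6}$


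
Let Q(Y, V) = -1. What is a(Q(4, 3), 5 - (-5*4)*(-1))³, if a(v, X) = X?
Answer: -3375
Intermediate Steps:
a(Q(4, 3), 5 - (-5*4)*(-1))³ = (5 - (-5*4)*(-1))³ = (5 - (-20)*(-1))³ = (5 - 1*20)³ = (5 - 20)³ = (-15)³ = -3375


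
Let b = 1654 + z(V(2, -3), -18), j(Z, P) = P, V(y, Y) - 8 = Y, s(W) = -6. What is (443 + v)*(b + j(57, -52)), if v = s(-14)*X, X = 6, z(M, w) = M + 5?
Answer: 656084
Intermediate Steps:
V(y, Y) = 8 + Y
z(M, w) = 5 + M
b = 1664 (b = 1654 + (5 + (8 - 3)) = 1654 + (5 + 5) = 1654 + 10 = 1664)
v = -36 (v = -6*6 = -36)
(443 + v)*(b + j(57, -52)) = (443 - 36)*(1664 - 52) = 407*1612 = 656084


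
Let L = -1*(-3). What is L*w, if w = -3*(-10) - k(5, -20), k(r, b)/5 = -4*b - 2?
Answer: -1080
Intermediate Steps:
L = 3
k(r, b) = -10 - 20*b (k(r, b) = 5*(-4*b - 2) = 5*(-2 - 4*b) = -10 - 20*b)
w = -360 (w = -3*(-10) - (-10 - 20*(-20)) = 30 - (-10 + 400) = 30 - 1*390 = 30 - 390 = -360)
L*w = 3*(-360) = -1080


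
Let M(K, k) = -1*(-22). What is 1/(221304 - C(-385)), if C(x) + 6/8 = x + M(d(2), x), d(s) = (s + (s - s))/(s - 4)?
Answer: 4/886671 ≈ 4.5113e-6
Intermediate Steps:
d(s) = s/(-4 + s) (d(s) = (s + 0)/(-4 + s) = s/(-4 + s))
M(K, k) = 22
C(x) = 85/4 + x (C(x) = -3/4 + (x + 22) = -3/4 + (22 + x) = 85/4 + x)
1/(221304 - C(-385)) = 1/(221304 - (85/4 - 385)) = 1/(221304 - 1*(-1455/4)) = 1/(221304 + 1455/4) = 1/(886671/4) = 4/886671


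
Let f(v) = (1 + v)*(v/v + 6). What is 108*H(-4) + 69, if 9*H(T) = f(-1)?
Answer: 69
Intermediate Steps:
f(v) = 7 + 7*v (f(v) = (1 + v)*(1 + 6) = (1 + v)*7 = 7 + 7*v)
H(T) = 0 (H(T) = (7 + 7*(-1))/9 = (7 - 7)/9 = (⅑)*0 = 0)
108*H(-4) + 69 = 108*0 + 69 = 0 + 69 = 69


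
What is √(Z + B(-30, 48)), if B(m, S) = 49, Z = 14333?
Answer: 3*√1598 ≈ 119.92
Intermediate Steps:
√(Z + B(-30, 48)) = √(14333 + 49) = √14382 = 3*√1598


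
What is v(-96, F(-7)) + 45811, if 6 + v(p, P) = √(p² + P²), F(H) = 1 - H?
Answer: 45805 + 8*√145 ≈ 45901.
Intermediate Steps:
v(p, P) = -6 + √(P² + p²) (v(p, P) = -6 + √(p² + P²) = -6 + √(P² + p²))
v(-96, F(-7)) + 45811 = (-6 + √((1 - 1*(-7))² + (-96)²)) + 45811 = (-6 + √((1 + 7)² + 9216)) + 45811 = (-6 + √(8² + 9216)) + 45811 = (-6 + √(64 + 9216)) + 45811 = (-6 + √9280) + 45811 = (-6 + 8*√145) + 45811 = 45805 + 8*√145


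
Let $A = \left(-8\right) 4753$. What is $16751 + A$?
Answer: $-21273$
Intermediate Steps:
$A = -38024$
$16751 + A = 16751 - 38024 = -21273$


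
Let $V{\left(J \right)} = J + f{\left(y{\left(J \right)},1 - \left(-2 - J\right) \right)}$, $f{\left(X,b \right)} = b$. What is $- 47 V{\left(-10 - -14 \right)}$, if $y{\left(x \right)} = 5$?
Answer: $-517$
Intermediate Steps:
$V{\left(J \right)} = 3 + 2 J$ ($V{\left(J \right)} = J - \left(-3 - J\right) = J + \left(1 + \left(2 + J\right)\right) = J + \left(3 + J\right) = 3 + 2 J$)
$- 47 V{\left(-10 - -14 \right)} = - 47 \left(3 + 2 \left(-10 - -14\right)\right) = - 47 \left(3 + 2 \left(-10 + 14\right)\right) = - 47 \left(3 + 2 \cdot 4\right) = - 47 \left(3 + 8\right) = \left(-47\right) 11 = -517$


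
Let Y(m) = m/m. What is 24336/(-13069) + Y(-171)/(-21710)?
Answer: -528347629/283727990 ≈ -1.8622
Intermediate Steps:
Y(m) = 1
24336/(-13069) + Y(-171)/(-21710) = 24336/(-13069) + 1/(-21710) = 24336*(-1/13069) + 1*(-1/21710) = -24336/13069 - 1/21710 = -528347629/283727990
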